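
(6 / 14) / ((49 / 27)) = 81 / 343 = 0.24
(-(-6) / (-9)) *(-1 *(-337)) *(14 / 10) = -4718 / 15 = -314.53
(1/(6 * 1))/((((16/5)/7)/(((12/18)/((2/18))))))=35/16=2.19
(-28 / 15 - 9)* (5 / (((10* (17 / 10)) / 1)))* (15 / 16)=-815 / 272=-3.00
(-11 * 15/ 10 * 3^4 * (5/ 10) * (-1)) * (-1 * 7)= -4677.75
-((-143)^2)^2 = -418161601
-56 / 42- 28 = -88 / 3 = -29.33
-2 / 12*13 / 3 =-13 / 18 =-0.72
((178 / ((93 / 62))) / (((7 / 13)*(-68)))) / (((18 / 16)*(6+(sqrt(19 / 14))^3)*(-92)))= 1814176 / 323484075-87932*sqrt(266) / 970452225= 0.00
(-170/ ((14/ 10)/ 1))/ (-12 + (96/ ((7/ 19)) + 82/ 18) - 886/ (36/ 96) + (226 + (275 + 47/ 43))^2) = -14144850/ 29120336351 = -0.00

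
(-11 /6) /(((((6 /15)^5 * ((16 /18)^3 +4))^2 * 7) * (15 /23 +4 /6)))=-1313032939453125 /15330312617984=-85.65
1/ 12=0.08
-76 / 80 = -19 / 20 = -0.95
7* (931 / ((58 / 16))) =52136 / 29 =1797.79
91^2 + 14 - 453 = 7842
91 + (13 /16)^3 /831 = 309745813 /3403776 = 91.00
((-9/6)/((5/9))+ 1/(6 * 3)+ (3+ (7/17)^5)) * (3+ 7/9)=46948054/33826005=1.39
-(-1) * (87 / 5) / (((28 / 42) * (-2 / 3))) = -783 / 20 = -39.15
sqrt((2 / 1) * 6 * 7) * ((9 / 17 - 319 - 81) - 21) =-14296 * sqrt(21) / 17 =-3853.68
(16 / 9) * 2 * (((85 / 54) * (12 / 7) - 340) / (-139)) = 680000 / 78813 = 8.63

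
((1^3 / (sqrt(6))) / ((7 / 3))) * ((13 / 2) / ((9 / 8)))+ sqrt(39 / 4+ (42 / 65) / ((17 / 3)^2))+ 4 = 8.14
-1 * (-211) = 211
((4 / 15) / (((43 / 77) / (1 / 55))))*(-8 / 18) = -0.00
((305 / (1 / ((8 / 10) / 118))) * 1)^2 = 14884 / 3481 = 4.28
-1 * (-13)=13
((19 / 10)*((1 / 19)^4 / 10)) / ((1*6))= 1 / 4115400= 0.00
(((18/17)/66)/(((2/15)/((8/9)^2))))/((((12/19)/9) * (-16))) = -95/1122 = -0.08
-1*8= -8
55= 55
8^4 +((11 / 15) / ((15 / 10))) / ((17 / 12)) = 1044568 / 255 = 4096.35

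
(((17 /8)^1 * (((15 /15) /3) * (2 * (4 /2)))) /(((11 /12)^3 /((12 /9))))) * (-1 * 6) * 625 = -24480000 /1331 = -18392.19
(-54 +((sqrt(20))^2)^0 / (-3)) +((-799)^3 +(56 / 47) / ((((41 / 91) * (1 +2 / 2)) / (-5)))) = -2948786700940 / 5781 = -510082459.94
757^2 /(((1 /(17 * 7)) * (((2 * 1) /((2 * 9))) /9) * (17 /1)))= 324918783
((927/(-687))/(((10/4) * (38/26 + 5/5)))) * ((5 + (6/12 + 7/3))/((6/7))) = -440531/219840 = -2.00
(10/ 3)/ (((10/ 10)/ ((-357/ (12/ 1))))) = -595/ 6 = -99.17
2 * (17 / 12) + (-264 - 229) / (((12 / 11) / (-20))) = 54247 / 6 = 9041.17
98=98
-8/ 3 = -2.67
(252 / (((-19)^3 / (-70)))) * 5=88200 / 6859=12.86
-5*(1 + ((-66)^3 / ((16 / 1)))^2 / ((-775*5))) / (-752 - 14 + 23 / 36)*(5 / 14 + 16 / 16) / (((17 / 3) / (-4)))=521.44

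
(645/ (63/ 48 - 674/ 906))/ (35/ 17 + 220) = 105264/ 20605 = 5.11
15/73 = 0.21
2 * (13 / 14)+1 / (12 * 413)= 1315 / 708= 1.86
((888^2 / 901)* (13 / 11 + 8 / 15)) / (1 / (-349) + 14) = 25960708416 / 242076175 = 107.24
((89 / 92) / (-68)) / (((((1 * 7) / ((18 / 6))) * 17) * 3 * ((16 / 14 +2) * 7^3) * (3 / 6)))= -89 / 401266096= -0.00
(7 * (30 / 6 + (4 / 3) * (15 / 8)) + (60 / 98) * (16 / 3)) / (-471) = -5465 / 46158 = -0.12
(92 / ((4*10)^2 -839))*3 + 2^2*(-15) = -45384 / 761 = -59.64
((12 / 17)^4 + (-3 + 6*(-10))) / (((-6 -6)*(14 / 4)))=1747029 / 1169294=1.49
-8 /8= -1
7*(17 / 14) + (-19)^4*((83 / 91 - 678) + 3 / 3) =-16035736861 / 182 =-88108444.29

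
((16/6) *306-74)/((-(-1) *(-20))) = -371/10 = -37.10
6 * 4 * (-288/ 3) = -2304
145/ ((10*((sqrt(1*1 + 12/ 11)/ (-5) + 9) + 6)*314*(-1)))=-119625/ 38843056 -145*sqrt(253)/ 38843056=-0.00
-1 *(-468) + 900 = 1368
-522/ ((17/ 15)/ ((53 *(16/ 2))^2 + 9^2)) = -1408280310/ 17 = -82840018.24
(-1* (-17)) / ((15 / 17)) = 289 / 15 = 19.27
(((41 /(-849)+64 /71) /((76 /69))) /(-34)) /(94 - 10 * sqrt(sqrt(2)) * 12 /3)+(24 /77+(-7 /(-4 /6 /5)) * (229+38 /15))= -33411125 * 2^(1 /4) /302736649796 - 3554375 * sqrt(2) /75684162449 - 1512500 * 2^(3 /4) /75684162449+161920423612393395 /13320412591024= 12155.81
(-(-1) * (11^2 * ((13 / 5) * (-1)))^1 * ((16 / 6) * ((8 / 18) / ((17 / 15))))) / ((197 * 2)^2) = -12584 / 5937777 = -0.00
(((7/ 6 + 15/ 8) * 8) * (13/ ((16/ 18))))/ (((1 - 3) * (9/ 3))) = -949/ 16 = -59.31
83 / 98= 0.85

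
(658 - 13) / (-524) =-645 / 524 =-1.23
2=2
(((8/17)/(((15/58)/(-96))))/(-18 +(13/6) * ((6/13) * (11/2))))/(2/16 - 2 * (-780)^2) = -237568/20685597875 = -0.00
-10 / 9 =-1.11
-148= -148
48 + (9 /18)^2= 193 /4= 48.25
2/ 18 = 1/ 9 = 0.11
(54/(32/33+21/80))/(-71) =-142560/230963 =-0.62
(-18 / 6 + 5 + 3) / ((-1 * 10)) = -1 / 2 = -0.50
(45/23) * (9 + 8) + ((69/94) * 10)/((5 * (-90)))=1078121/32430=33.24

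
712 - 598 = 114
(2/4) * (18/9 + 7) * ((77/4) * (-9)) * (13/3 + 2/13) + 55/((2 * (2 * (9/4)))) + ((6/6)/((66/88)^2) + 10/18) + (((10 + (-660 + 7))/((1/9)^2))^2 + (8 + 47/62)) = 78709828995197/29016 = 2712635407.89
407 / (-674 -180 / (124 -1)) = -16687 / 27694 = -0.60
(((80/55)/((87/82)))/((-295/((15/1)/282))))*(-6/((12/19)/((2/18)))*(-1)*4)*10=-249280/23883849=-0.01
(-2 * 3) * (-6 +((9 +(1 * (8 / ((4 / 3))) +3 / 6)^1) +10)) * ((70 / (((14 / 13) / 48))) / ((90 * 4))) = -1014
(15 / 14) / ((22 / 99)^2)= 1215 / 56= 21.70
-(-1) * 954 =954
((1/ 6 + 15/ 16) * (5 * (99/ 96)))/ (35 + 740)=583/ 79360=0.01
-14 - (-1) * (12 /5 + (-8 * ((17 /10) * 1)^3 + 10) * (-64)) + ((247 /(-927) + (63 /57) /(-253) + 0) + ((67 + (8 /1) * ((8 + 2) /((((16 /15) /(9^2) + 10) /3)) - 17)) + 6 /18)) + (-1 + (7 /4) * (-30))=1087574229469313 /616054304250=1765.39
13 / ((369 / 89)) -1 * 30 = -9913 / 369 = -26.86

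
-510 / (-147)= 170 / 49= 3.47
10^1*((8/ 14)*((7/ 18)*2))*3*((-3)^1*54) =-2160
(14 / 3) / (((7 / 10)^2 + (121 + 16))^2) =140000 / 567105003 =0.00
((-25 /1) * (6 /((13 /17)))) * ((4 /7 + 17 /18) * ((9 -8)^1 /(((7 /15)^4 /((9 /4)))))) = -12328453125 /873964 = -14106.36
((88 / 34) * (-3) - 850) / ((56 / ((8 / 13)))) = -14582 / 1547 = -9.43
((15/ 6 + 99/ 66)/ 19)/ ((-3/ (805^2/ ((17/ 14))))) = -36289400/ 969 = -37450.36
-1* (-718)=718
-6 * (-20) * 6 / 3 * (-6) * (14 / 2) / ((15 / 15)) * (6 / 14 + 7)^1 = -74880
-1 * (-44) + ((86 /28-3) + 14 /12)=950 /21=45.24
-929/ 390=-2.38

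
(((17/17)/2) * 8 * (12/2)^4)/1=5184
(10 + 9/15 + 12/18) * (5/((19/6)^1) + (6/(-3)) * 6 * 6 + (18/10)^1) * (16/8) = -734474/475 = -1546.26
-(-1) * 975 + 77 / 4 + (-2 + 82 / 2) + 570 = 6413 / 4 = 1603.25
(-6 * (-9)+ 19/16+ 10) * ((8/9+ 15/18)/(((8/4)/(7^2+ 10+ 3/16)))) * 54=91858053/512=179410.26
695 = 695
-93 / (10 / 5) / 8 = -93 / 16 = -5.81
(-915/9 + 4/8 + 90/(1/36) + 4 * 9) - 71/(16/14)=74705/24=3112.71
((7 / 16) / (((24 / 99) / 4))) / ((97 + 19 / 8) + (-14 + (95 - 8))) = 33 / 788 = 0.04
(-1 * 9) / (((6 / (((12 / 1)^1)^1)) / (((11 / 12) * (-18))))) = 297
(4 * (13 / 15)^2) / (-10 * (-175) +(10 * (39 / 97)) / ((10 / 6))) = 16393 / 9561600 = 0.00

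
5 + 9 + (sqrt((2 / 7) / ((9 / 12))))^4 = 6238 / 441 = 14.15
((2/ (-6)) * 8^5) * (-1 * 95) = 3112960/ 3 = 1037653.33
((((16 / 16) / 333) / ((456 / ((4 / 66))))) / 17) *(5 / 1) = 5 / 42593364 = 0.00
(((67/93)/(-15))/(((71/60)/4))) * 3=-1072/2201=-0.49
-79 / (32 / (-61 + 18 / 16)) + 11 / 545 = 20626161 / 139520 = 147.84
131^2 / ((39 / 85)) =1458685 / 39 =37402.18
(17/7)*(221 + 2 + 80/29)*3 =333897/203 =1644.81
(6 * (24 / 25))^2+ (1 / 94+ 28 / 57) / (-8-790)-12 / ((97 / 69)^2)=681517630005791 / 25143694222500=27.10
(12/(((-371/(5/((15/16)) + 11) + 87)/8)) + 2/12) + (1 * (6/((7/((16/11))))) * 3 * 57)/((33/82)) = 22505501/42350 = 531.42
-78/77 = -1.01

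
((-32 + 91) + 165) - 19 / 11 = 2445 / 11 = 222.27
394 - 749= -355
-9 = -9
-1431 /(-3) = 477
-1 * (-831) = 831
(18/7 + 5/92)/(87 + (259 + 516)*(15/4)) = 1691/1927653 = 0.00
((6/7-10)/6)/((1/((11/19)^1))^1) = -352/399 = -0.88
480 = 480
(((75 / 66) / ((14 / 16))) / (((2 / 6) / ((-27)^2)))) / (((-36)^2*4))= 675 / 1232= 0.55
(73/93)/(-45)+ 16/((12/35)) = 195227/4185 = 46.65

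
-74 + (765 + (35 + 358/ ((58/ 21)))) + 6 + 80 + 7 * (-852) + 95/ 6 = -871139/ 174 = -5006.55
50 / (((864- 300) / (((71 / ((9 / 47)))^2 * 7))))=41462225 / 486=85313.22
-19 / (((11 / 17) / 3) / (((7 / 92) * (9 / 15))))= -20349 / 5060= -4.02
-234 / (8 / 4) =-117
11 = 11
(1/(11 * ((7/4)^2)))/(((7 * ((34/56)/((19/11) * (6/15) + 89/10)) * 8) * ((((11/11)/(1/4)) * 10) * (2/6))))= 633/1007930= 0.00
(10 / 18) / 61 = 5 / 549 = 0.01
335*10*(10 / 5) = 6700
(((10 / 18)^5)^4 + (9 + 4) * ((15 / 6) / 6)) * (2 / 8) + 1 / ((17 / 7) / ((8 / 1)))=15371348180386328543231 / 3306885004863484633872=4.65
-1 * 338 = -338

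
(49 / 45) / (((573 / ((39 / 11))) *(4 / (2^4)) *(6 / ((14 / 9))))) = 0.01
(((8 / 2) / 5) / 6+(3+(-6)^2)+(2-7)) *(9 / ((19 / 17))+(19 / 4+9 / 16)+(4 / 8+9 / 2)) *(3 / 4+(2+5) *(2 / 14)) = 104216 / 95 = 1097.01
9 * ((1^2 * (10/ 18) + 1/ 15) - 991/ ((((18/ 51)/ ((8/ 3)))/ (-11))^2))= -2772342068/ 45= -61607601.51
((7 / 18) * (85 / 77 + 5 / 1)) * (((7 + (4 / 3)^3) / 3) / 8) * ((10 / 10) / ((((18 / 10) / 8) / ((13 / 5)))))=70265 / 6561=10.71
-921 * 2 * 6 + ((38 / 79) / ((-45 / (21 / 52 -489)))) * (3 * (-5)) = -22861719 / 2054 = -11130.34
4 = 4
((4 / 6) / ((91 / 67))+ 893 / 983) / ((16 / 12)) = 375511 / 357812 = 1.05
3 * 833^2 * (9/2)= 18735003/2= 9367501.50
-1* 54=-54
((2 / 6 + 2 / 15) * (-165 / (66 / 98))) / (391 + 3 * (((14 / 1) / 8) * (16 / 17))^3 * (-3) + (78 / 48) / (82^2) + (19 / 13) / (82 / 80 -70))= -3251274431708576 / 9974656129257069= -0.33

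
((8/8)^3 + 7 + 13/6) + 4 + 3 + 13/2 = 71/3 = 23.67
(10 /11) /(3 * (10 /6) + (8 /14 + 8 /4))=70 /583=0.12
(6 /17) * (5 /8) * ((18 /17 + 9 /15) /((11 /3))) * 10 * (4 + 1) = 31725 /6358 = 4.99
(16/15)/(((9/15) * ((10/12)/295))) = 1888/3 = 629.33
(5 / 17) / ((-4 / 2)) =-5 / 34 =-0.15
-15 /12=-5 /4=-1.25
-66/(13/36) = -2376/13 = -182.77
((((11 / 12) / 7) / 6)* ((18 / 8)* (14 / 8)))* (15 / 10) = 33 / 256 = 0.13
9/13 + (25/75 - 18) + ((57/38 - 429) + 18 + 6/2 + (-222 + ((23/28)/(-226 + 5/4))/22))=-1742585639/2699697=-645.47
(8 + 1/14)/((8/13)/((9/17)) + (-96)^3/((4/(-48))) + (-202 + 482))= 13221/17390831360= 0.00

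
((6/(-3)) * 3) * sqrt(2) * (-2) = 12 * sqrt(2) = 16.97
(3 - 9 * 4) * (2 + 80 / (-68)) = -462 / 17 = -27.18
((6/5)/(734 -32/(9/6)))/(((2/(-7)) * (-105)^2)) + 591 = 1105613249/1870750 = 591.00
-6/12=-0.50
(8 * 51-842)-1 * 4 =-438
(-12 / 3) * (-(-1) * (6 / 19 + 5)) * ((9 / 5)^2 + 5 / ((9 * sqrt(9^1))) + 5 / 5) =-1206748 / 12825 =-94.09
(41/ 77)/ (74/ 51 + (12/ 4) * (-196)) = -2091/ 2303378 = -0.00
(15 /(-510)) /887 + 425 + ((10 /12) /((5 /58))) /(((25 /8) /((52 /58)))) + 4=976606439 /2261850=431.77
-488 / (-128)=61 / 16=3.81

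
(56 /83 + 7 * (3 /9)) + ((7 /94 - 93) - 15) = -2455699 /23406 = -104.92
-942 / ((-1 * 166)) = 471 / 83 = 5.67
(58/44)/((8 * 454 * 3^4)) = 0.00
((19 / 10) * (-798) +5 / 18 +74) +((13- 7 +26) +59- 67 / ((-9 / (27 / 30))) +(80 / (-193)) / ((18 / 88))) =-259826 / 193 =-1346.25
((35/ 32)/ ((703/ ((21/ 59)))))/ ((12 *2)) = 245/ 10618112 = 0.00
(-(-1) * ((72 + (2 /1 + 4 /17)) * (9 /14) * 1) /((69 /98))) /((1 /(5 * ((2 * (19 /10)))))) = 503538 /391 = 1287.82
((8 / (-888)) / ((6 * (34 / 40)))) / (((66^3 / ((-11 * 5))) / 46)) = 575 / 36988974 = 0.00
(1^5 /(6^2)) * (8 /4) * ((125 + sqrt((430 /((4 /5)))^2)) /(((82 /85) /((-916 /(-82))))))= 25791125 /60516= 426.19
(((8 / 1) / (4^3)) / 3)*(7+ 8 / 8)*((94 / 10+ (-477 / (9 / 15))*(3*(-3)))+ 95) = 12099 / 5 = 2419.80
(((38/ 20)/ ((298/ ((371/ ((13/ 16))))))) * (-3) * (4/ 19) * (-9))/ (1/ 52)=641088/ 745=860.52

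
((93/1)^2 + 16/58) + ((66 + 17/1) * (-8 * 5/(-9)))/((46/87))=18703261/2001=9346.96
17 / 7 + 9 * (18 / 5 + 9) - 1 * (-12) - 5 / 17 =75883 / 595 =127.53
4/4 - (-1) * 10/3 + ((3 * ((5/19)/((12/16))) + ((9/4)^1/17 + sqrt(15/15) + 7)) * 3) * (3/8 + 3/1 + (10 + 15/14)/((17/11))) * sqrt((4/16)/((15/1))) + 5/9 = 44/9 + 119061611 * sqrt(15)/12299840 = 42.38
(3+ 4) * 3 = 21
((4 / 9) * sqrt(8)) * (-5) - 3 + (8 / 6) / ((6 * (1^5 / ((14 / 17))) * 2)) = -40 * sqrt(2) / 9 - 445 / 153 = -9.19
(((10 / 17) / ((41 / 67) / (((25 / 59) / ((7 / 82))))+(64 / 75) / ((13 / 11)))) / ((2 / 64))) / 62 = 20904000 / 58203461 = 0.36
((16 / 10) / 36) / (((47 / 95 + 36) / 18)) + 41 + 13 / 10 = 1467301 / 34670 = 42.32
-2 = -2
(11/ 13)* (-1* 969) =-10659/ 13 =-819.92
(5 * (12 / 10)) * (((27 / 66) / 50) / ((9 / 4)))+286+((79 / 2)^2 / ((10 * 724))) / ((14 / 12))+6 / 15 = 286.61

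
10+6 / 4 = 23 / 2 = 11.50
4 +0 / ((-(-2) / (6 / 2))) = 4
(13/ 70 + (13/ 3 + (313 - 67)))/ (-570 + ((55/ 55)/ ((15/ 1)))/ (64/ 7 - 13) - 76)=-1420443/ 3662918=-0.39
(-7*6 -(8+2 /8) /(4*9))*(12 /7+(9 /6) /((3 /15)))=-87161 /224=-389.11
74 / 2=37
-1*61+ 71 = 10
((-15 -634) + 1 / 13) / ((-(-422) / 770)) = -3247860 / 2743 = -1184.05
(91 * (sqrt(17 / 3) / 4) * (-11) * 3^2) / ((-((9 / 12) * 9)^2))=4004 * sqrt(51) / 243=117.67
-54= -54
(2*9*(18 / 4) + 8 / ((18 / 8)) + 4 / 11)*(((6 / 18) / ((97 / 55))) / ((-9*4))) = -42035 / 94284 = -0.45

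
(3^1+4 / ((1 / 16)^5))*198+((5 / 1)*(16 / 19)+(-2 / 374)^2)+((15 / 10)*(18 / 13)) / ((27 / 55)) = 7173078377758210 / 8637343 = 830472794.44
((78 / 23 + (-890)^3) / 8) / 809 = -8107143461 / 74428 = -108925.99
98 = 98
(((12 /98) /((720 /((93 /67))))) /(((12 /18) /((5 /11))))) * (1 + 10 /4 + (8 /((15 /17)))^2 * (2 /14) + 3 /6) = 192169 /75837300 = 0.00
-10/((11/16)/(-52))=8320/11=756.36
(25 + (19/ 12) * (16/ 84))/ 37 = 1594/ 2331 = 0.68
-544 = -544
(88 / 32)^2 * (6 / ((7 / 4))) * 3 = 1089 / 14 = 77.79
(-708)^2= 501264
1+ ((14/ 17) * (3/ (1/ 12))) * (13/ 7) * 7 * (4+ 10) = 91745/ 17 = 5396.76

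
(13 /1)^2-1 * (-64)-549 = -316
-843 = -843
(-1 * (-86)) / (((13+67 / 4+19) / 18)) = 2064 / 65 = 31.75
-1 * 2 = -2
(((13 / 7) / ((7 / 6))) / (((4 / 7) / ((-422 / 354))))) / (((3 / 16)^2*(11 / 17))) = -5968768 / 40887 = -145.98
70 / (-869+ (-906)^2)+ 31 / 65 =25423527 / 53297855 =0.48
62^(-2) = 1 / 3844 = 0.00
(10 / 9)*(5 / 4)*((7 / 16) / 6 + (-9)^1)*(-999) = 792725 / 64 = 12386.33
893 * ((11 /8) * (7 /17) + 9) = 1161793 /136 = 8542.60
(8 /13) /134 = 4 /871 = 0.00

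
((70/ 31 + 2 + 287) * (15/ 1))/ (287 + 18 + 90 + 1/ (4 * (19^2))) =11.06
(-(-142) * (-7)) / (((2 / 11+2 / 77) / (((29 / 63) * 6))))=-158543 / 12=-13211.92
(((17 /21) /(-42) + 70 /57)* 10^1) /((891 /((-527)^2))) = 3767.87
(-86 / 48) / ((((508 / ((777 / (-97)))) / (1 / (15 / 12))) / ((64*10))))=178192 / 12319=14.46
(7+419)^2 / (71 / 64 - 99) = -11614464 / 6265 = -1853.86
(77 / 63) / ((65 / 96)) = 352 / 195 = 1.81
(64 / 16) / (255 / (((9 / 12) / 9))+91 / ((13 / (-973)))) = -4 / 3751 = -0.00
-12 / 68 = -3 / 17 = -0.18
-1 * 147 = -147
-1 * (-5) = 5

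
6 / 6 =1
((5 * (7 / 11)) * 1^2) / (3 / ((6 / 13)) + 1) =14 / 33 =0.42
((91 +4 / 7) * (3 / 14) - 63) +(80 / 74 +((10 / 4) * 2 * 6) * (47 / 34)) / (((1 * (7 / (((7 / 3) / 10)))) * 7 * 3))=-12013720 / 277389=-43.31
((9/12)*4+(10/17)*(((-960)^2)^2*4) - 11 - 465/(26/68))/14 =31547157923533/221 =142747320920.96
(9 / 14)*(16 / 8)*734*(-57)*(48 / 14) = -9037008 / 49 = -184428.73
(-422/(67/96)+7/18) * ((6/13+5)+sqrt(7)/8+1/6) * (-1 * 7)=5101229 * sqrt(7)/9648+2239439531/94068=25205.50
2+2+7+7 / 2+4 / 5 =153 / 10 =15.30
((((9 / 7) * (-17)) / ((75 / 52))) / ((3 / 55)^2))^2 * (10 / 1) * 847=13843969728160 / 63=219745551240.63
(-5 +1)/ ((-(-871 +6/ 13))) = -0.00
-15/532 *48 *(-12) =16.24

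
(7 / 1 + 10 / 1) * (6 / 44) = 51 / 22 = 2.32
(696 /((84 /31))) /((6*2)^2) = 899 /504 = 1.78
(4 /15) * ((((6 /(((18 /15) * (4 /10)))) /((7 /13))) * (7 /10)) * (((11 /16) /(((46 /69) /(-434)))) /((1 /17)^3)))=-152455303 /16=-9528456.44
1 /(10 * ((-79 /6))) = -3 /395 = -0.01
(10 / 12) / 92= 5 / 552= 0.01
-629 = -629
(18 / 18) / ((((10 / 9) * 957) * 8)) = 3 / 25520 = 0.00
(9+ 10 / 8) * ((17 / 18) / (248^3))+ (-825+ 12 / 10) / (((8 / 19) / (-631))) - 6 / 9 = 6779100456138653 / 5491077120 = 1234566.61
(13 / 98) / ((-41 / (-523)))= 6799 / 4018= 1.69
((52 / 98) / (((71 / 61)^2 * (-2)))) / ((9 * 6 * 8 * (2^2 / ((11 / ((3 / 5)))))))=-2660515 / 1280494656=-0.00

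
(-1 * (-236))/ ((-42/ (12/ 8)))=-59/ 7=-8.43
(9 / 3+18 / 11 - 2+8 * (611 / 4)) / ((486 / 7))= 17.64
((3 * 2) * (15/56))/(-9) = -5/28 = -0.18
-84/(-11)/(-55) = -84/605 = -0.14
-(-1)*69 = 69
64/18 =3.56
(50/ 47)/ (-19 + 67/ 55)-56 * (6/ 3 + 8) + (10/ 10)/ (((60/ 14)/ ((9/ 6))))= -257276219/ 459660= -559.71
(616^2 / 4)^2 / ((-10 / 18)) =-16198521292.80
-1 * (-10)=10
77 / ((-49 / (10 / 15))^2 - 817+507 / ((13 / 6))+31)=308 / 19401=0.02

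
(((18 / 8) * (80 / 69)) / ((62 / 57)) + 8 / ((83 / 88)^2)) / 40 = 27975983 / 98237140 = 0.28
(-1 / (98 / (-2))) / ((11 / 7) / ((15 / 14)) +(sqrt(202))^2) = 15 / 149548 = 0.00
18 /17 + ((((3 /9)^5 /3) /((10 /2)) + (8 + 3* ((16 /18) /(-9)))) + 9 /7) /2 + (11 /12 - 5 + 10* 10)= 176053063 /1735020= 101.47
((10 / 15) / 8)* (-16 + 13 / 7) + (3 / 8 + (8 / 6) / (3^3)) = -3421 / 4536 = -0.75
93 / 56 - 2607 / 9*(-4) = 194935 / 168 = 1160.33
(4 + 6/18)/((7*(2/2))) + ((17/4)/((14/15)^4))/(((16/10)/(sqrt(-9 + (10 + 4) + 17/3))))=13/21 + 1434375*sqrt(6)/307328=12.05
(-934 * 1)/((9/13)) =-12142/9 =-1349.11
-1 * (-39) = 39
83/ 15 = 5.53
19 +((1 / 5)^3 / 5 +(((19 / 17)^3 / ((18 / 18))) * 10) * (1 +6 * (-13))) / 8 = -2834153837 / 24565000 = -115.37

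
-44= -44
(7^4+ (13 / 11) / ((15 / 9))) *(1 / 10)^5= 66047 / 2750000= 0.02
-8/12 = -2/3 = -0.67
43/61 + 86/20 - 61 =-34157/610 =-56.00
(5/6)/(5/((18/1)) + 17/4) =30/163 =0.18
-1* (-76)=76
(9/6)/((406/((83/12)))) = 83/3248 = 0.03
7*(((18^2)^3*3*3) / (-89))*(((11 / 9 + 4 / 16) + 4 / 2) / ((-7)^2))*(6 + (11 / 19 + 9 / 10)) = -21576504600 / 1691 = -12759612.42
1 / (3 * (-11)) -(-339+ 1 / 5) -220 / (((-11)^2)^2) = 6763237 / 19965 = 338.75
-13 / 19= -0.68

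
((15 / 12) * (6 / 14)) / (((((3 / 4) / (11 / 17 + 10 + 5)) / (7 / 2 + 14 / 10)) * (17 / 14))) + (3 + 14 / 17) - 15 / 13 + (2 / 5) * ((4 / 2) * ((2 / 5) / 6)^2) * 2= 201936056 / 4226625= 47.78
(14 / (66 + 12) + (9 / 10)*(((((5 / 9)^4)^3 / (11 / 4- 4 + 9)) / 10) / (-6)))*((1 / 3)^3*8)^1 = 54477011668724 / 1024371928816587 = 0.05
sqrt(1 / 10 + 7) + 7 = sqrt(710) / 10 + 7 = 9.66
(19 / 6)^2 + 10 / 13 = 5053 / 468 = 10.80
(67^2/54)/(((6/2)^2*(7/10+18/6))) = 22445/8991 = 2.50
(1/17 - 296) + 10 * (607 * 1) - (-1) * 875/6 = 603829/102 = 5919.89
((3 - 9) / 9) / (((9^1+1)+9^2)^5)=-2 / 18720964353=-0.00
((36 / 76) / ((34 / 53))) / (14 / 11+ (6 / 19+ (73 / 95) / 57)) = 1495395 / 3244382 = 0.46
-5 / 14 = -0.36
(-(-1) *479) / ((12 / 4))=479 / 3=159.67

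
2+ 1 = 3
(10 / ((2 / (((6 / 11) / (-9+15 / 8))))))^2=6400 / 43681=0.15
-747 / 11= -67.91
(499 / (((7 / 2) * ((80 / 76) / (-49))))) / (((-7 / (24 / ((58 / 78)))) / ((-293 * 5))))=-44830091.17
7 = 7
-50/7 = -7.14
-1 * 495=-495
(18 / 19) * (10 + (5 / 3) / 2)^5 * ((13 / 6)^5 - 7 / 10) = 424492093098125 / 63825408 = 6650832.43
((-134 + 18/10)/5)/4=-661/100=-6.61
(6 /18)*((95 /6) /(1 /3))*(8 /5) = 76 /3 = 25.33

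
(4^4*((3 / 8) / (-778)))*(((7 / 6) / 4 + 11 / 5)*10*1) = -1196 / 389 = -3.07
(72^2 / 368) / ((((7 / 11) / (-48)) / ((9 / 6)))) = -256608 / 161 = -1593.84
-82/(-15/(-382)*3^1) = -31324/45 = -696.09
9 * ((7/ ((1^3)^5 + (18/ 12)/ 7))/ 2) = 441/ 17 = 25.94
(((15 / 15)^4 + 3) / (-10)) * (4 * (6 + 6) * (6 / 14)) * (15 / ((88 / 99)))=-972 / 7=-138.86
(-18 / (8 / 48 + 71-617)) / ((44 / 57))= 1539 / 36025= 0.04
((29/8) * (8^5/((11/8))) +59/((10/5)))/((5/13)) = 24715509/110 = 224686.45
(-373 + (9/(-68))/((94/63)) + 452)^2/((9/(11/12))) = 2798624056811/4412627712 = 634.23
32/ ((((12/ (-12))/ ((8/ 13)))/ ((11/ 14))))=-1408/ 91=-15.47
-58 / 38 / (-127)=29 / 2413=0.01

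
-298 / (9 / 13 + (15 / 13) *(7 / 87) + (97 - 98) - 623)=56173 / 117476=0.48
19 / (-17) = -19 / 17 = -1.12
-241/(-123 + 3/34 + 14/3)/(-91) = -24582/1097551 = -0.02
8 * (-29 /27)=-8.59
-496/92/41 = -124/943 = -0.13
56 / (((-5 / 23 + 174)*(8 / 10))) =0.40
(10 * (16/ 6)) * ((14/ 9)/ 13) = 1120/ 351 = 3.19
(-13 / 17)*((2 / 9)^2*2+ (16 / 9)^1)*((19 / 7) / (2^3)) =-4693 / 9639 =-0.49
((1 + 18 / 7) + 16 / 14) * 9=297 / 7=42.43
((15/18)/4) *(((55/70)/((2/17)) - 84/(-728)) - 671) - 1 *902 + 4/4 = -9079991/8736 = -1039.38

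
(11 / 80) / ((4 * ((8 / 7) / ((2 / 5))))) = 77 / 6400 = 0.01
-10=-10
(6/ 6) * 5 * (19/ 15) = 19/ 3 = 6.33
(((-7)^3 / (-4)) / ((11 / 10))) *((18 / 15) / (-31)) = -1029 / 341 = -3.02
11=11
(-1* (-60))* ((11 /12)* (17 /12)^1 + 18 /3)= 5255 /12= 437.92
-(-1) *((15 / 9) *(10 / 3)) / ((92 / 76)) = 950 / 207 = 4.59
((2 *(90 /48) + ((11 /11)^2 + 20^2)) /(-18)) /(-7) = 3.21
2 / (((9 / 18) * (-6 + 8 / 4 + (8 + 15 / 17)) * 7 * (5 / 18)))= 1224 / 2905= 0.42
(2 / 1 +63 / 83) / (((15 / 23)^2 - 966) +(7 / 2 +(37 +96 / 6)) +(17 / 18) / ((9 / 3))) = -3270807 / 1077324811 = -0.00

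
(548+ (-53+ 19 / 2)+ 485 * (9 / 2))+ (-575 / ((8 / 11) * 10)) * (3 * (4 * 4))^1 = -1108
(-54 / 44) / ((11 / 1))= -27 / 242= -0.11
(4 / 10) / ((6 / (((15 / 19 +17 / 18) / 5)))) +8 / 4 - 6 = -102007 / 25650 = -3.98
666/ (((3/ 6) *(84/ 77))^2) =4477/ 2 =2238.50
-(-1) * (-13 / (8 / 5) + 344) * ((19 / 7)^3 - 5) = 1727741 / 343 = 5037.15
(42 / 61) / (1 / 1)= 42 / 61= 0.69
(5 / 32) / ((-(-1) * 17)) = 5 / 544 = 0.01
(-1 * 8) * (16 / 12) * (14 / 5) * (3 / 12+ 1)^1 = -112 / 3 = -37.33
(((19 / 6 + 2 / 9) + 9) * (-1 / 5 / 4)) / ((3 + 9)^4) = -223 / 7464960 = -0.00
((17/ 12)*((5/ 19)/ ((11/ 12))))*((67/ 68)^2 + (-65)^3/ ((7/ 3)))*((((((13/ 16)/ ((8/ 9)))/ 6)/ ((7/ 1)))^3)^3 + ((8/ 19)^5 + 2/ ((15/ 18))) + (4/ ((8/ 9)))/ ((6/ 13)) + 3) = -136284810273538731877938045521645221643794359737/ 187768736047342908077848769713024069009408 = -725812.04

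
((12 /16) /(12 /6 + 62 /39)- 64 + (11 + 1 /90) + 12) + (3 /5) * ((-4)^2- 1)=-160171 /5040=-31.78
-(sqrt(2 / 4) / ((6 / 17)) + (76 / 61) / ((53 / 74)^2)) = -416176 / 171349 -17* sqrt(2) / 12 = -4.43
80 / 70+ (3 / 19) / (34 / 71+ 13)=48985 / 42427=1.15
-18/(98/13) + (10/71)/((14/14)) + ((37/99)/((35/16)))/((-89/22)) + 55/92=-2168052311/1281872340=-1.69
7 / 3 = 2.33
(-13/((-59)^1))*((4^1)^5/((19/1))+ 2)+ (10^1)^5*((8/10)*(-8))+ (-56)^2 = -12100182/19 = -636851.68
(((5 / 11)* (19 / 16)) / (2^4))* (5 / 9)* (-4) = -475 / 6336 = -0.07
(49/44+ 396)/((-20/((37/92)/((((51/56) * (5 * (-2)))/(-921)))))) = -807.56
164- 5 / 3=487 / 3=162.33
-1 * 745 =-745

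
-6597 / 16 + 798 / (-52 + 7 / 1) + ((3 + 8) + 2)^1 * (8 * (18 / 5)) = -2671 / 48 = -55.65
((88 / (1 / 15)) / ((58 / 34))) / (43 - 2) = 22440 / 1189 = 18.87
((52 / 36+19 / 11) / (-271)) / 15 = -314 / 402435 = -0.00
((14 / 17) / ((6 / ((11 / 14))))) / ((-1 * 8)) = -11 / 816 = -0.01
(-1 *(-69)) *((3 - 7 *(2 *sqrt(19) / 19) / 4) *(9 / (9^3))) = 23 / 9 - 161 *sqrt(19) / 1026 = 1.87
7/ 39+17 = 670/ 39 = 17.18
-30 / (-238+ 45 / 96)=960 / 7601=0.13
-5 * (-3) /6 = 5 /2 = 2.50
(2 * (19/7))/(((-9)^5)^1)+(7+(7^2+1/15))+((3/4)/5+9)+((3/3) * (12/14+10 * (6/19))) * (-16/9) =9122445887/157070340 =58.08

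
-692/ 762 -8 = -3394/ 381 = -8.91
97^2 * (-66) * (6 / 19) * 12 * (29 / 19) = -1296635472 / 361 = -3591788.01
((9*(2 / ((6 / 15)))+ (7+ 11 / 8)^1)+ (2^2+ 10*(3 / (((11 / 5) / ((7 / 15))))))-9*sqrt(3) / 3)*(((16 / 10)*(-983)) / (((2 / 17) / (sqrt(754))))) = -93731999*sqrt(754) / 110+ 200532*sqrt(2262) / 5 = -21490634.83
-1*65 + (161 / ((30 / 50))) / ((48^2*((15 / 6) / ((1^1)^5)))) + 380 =1088801 / 3456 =315.05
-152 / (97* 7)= -152 / 679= -0.22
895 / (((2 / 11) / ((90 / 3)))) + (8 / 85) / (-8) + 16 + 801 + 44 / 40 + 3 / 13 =65634047 / 442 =148493.32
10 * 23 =230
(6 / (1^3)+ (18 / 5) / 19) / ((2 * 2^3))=0.39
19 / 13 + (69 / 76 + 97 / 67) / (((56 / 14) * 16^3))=1585275167 / 1084555264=1.46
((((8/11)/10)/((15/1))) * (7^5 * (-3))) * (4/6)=-134456/825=-162.98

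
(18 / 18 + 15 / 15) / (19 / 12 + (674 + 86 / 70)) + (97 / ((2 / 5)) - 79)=92955027 / 568522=163.50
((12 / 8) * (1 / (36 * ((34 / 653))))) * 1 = 653 / 816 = 0.80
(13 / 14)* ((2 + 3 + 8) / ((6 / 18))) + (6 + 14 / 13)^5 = 92459658799 / 5198102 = 17787.20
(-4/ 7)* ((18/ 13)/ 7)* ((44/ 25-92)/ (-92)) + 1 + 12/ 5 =1204727/ 366275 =3.29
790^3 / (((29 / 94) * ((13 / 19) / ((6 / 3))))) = 1761135308000 / 377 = 4671446440.32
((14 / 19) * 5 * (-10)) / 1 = -700 / 19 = -36.84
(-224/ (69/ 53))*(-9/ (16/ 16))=35616/ 23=1548.52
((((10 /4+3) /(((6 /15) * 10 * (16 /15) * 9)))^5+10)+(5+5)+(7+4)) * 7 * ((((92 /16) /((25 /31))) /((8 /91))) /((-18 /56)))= -822897347307153509573 /15028949562163200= -54754.15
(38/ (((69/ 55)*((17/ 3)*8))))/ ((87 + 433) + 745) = 19/ 35972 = 0.00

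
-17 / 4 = -4.25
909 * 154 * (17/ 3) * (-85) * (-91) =6135819690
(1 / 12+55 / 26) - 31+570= 84427 / 156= 541.20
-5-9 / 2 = -9.50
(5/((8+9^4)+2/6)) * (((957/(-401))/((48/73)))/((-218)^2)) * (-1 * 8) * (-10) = -1746525/375577799792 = -0.00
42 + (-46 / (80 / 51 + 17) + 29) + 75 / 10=143987 / 1894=76.02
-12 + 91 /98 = -155 /14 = -11.07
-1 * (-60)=60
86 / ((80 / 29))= 1247 / 40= 31.18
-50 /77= -0.65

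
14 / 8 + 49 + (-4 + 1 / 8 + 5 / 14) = 2645 / 56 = 47.23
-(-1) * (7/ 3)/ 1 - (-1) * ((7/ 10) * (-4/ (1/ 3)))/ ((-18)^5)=3674167/ 1574640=2.33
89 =89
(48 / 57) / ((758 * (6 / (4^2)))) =64 / 21603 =0.00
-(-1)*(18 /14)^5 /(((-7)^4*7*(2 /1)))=59049 /564950498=0.00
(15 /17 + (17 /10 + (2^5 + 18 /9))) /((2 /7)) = 43533 /340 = 128.04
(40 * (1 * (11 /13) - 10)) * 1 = -4760 /13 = -366.15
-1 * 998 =-998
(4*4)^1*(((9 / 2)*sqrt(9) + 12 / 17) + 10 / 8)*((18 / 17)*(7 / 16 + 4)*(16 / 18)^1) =298484 / 289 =1032.82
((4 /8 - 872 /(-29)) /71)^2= 3143529 /16957924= 0.19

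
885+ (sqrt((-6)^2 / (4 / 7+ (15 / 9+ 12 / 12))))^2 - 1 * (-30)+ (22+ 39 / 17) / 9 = 142109 / 153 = 928.82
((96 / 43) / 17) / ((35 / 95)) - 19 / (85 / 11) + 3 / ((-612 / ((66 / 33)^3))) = -164377 / 76755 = -2.14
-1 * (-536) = 536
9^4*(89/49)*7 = 583929/7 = 83418.43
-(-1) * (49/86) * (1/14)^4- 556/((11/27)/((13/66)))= -2193032903/8158304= -268.81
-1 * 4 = -4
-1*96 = -96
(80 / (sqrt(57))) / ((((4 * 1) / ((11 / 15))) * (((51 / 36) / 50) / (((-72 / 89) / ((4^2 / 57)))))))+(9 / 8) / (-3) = -39600 * sqrt(57) / 1513 - 3 / 8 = -197.98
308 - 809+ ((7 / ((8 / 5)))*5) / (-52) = -208591 / 416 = -501.42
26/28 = 13/14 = 0.93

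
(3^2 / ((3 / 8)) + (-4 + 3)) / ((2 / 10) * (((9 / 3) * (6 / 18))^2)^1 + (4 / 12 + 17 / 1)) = 345 / 263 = 1.31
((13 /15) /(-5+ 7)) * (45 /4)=39 /8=4.88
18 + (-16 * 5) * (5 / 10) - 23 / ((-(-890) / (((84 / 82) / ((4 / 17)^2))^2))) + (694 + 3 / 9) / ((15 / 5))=172863916073 / 861747840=200.60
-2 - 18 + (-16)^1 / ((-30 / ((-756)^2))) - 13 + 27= 1524066 / 5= 304813.20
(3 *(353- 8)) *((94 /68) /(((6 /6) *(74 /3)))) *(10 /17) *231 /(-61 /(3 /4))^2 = 1.19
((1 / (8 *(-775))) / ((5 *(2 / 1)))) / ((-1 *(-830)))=-1 / 51460000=-0.00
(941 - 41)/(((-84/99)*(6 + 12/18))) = -159.11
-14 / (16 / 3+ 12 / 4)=-42 / 25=-1.68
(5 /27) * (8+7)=25 /9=2.78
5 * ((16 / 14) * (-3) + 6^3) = 7440 / 7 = 1062.86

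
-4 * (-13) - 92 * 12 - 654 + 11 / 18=-30697 / 18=-1705.39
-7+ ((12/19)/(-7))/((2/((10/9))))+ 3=-1616/399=-4.05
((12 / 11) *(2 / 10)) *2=24 / 55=0.44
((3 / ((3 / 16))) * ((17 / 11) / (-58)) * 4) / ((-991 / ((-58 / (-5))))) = 1088 / 54505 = 0.02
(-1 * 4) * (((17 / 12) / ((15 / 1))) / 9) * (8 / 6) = -0.06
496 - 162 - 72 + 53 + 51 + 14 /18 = 3301 /9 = 366.78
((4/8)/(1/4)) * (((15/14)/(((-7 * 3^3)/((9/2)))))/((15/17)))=-17/294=-0.06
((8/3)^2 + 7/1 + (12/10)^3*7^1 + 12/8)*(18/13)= 62341/1625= 38.36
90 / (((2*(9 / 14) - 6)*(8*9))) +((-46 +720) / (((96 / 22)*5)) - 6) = 32507 / 1320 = 24.63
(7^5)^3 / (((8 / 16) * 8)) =4747561509943 / 4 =1186890377485.75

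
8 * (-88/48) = -44/3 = -14.67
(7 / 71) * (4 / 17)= 28 / 1207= 0.02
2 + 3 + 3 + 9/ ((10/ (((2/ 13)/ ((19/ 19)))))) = 529/ 65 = 8.14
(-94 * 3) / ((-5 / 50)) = 2820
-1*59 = -59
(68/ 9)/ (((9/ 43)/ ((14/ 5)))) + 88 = 76576/ 405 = 189.08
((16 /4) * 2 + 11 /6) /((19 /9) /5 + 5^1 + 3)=885 /758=1.17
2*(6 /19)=12 /19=0.63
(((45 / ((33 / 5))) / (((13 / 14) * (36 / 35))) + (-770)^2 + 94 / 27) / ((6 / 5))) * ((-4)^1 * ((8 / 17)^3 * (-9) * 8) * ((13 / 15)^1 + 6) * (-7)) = -13521168950431744 / 18969093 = -712799971.53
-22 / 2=-11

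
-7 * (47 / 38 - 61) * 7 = 111279 / 38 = 2928.39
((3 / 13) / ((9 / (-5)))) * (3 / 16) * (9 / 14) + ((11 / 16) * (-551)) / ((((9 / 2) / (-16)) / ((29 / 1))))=1023678251 / 26208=39059.76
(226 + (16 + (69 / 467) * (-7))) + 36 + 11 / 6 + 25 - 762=-1283879 / 2802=-458.20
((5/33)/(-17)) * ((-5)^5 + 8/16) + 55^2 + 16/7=3055.13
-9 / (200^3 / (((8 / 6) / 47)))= -3 / 94000000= -0.00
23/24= 0.96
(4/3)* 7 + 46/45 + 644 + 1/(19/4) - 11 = 643.57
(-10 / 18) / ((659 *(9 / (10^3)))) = -5000 / 53379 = -0.09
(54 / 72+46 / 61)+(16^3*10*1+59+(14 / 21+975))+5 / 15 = 10247147 / 244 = 41996.50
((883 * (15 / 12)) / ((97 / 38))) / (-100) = -4.32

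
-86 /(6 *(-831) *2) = 43 /4986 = 0.01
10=10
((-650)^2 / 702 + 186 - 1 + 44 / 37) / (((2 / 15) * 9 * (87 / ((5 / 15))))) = 3936265 / 1564434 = 2.52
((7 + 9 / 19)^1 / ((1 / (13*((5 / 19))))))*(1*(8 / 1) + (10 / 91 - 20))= -768220 / 2527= -304.00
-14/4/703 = -7/1406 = -0.00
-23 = -23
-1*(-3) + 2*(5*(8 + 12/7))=100.14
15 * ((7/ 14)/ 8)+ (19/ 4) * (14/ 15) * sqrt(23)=15/ 16+ 133 * sqrt(23)/ 30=22.20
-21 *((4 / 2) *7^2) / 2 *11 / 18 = -3773 / 6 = -628.83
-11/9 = -1.22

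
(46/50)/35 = 23/875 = 0.03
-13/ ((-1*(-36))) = -13/ 36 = -0.36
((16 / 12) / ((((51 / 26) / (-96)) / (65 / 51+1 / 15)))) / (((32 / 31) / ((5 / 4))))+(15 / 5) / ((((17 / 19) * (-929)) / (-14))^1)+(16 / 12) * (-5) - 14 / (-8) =-357118531 / 3221772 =-110.85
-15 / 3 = -5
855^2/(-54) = -27075/2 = -13537.50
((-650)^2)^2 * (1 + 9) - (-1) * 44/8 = 3570125000011/2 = 1785062500005.50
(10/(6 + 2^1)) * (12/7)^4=25920/2401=10.80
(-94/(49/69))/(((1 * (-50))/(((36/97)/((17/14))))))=233496/288575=0.81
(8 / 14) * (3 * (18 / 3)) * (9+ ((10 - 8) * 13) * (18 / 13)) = 3240 / 7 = 462.86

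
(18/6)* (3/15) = 3/5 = 0.60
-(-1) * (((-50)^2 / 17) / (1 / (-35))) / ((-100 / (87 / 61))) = 76125 / 1037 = 73.41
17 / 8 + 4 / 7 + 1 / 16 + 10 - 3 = 1093 / 112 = 9.76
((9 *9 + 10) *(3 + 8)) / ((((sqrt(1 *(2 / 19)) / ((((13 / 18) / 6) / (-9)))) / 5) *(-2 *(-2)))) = -65065 *sqrt(38) / 7776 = -51.58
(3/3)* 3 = 3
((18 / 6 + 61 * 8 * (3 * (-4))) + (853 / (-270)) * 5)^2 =34442769.97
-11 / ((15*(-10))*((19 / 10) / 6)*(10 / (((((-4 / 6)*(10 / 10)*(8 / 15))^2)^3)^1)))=184549376 / 3944288671875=0.00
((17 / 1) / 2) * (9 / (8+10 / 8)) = 306 / 37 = 8.27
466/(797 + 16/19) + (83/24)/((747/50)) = 445069/545724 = 0.82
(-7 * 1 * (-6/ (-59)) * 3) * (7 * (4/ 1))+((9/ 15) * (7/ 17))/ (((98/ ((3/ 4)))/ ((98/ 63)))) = -1199461/ 20060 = -59.79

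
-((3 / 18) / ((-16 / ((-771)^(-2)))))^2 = -1 / 3256566704464896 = -0.00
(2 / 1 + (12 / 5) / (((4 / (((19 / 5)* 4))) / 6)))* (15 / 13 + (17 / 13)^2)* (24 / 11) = 1497408 / 4225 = 354.42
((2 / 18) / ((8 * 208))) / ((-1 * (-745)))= 1 / 11157120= 0.00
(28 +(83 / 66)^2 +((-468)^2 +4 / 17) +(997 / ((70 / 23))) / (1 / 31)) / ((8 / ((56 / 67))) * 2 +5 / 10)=594068402821 / 50910750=11668.82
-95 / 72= -1.32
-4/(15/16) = -64/15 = -4.27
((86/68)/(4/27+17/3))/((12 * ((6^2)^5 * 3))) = 43/430357929984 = 0.00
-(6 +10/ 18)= -59/ 9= -6.56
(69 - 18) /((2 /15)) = 765 /2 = 382.50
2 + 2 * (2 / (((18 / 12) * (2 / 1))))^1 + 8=11.33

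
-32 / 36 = -8 / 9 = -0.89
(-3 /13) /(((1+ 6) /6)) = -18 /91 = -0.20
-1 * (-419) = 419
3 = 3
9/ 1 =9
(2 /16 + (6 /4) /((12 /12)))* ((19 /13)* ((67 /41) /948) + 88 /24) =1853981 /310944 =5.96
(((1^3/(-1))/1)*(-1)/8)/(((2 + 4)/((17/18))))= 17/864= 0.02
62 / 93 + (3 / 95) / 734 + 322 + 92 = 86744129 / 209190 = 414.67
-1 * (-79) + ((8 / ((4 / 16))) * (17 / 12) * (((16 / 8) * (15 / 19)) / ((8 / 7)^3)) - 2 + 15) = 85091 / 608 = 139.95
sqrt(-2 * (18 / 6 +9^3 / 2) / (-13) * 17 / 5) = 13.86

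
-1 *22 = -22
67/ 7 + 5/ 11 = 10.03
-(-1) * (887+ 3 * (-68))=683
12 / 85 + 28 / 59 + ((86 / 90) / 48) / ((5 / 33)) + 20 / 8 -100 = -349355221 / 3610800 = -96.75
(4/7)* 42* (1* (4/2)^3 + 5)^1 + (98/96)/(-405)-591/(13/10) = -36042397/252720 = -142.62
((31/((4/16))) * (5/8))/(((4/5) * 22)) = 775/176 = 4.40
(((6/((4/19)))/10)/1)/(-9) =-19/60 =-0.32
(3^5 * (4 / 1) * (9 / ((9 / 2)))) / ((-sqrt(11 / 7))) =-1944 * sqrt(77) / 11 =-1550.78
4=4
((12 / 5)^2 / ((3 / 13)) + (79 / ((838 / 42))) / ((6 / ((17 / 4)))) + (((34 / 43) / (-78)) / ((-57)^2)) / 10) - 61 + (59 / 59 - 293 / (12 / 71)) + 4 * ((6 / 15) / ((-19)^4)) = -291058383386338901 / 164829140681400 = -1765.82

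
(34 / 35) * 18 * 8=4896 / 35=139.89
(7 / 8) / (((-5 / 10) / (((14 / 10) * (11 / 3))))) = -539 / 60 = -8.98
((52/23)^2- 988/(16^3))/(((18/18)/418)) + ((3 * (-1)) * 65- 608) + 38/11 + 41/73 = 268994986459/217490944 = 1236.81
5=5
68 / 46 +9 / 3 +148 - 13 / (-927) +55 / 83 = 153.15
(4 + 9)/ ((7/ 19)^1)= 247/ 7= 35.29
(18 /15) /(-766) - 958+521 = -437.00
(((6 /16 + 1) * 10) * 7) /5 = 77 /4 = 19.25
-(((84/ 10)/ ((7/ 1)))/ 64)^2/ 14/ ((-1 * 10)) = 9/ 3584000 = 0.00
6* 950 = 5700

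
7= 7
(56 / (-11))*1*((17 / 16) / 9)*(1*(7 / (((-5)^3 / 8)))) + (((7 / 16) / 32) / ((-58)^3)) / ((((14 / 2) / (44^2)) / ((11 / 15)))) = 20802523813 / 77264352000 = 0.27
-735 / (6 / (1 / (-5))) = 49 / 2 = 24.50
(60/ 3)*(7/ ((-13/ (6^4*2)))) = -362880/ 13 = -27913.85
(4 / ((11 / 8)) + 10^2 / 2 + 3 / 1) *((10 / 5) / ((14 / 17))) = 10455 / 77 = 135.78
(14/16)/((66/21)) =49/176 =0.28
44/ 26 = 22/ 13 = 1.69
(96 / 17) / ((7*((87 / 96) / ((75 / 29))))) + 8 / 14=2.87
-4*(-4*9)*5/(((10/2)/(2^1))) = 288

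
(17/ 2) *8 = 68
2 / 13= 0.15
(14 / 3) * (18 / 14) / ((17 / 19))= 114 / 17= 6.71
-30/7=-4.29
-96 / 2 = -48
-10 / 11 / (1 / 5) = -50 / 11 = -4.55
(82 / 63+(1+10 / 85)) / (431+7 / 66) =57002 / 10157721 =0.01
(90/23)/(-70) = -9/161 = -0.06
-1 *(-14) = 14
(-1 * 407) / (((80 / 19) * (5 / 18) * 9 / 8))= -7733 / 25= -309.32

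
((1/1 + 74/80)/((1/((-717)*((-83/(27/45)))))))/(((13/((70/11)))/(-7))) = -34020455/52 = -654239.52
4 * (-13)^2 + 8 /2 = 680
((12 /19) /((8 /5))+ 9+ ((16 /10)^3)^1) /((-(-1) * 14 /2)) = 64081 /33250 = 1.93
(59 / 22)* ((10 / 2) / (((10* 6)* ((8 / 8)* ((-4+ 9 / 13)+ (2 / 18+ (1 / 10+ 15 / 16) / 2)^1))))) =-46020 / 551419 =-0.08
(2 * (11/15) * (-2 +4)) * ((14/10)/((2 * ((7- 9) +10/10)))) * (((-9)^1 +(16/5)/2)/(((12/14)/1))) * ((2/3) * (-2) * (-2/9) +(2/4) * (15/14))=1792021/121500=14.75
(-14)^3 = -2744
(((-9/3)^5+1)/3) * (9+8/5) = -12826/15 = -855.07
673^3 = 304821217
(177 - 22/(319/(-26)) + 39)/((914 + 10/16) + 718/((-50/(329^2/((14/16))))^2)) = 31580000/637264922549329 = 0.00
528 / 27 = 176 / 9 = 19.56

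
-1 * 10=-10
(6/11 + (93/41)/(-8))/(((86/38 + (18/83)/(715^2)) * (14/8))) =9894295125/149614114094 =0.07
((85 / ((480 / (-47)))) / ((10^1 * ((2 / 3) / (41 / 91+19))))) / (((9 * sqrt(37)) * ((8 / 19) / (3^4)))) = -85.33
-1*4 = -4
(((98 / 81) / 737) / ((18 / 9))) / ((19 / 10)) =490 / 1134243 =0.00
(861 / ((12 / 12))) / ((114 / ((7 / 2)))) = 2009 / 76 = 26.43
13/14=0.93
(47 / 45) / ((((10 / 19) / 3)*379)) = 893 / 56850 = 0.02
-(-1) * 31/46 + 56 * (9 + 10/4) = 29655/46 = 644.67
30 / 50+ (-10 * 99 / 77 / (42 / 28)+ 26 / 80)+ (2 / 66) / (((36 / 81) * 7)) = -23521 / 3080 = -7.64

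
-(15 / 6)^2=-25 / 4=-6.25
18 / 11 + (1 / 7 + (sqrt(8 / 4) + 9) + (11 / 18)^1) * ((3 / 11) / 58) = 3 * sqrt(2) / 638 + 45077 / 26796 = 1.69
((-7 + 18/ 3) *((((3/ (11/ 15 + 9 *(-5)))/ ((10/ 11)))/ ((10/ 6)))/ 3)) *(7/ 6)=0.02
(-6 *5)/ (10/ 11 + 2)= -165/ 16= -10.31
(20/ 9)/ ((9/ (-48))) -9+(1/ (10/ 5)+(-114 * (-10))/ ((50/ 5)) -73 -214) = -10441/ 54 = -193.35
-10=-10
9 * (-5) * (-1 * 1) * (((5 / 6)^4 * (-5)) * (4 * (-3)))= 15625 / 12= 1302.08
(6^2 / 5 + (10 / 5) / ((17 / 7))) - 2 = 512 / 85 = 6.02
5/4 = 1.25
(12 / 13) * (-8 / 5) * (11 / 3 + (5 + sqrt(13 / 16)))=-64 / 5-24 * sqrt(13) / 65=-14.13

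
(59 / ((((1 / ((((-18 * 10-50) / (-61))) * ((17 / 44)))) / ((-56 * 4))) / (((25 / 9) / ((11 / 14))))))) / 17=-265972000 / 66429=-4003.85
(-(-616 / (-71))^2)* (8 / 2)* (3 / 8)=-569184 / 5041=-112.91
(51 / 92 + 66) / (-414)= -2041 / 12696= -0.16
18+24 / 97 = 1770 / 97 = 18.25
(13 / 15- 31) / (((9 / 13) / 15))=-5876 / 9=-652.89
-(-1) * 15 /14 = 15 /14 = 1.07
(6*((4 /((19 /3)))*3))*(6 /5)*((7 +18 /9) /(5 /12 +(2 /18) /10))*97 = 40730688 /1463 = 27840.52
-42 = -42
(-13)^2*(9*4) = 6084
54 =54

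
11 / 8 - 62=-485 / 8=-60.62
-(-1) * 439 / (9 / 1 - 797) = -439 / 788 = -0.56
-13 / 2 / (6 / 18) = -39 / 2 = -19.50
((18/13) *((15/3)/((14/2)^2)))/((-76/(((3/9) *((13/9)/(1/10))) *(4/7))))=-100/19551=-0.01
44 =44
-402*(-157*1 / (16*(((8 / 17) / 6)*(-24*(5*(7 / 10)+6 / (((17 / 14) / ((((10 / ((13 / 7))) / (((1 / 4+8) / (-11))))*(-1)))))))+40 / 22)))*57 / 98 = -24778966641 / 772713536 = -32.07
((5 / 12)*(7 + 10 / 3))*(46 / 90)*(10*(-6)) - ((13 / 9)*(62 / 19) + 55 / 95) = -70450 / 513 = -137.33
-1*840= -840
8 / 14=4 / 7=0.57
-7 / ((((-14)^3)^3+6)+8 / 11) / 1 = 77 / 227271514550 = 0.00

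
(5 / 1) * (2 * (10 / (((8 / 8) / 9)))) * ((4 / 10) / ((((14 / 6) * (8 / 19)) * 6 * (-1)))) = -855 / 14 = -61.07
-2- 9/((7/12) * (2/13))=-716/7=-102.29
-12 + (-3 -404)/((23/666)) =-11797.30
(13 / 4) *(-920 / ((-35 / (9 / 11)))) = 5382 / 77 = 69.90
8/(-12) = -2/3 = -0.67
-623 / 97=-6.42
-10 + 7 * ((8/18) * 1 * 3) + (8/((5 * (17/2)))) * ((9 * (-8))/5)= -4306/1275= -3.38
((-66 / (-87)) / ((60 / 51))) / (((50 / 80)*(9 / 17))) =12716 / 6525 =1.95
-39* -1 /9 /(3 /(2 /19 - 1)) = -221 /171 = -1.29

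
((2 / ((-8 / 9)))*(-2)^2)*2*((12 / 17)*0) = 0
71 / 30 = 2.37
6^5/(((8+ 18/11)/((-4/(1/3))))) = -513216/53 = -9683.32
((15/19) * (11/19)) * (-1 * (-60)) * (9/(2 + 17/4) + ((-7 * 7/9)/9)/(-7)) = 136004/3249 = 41.86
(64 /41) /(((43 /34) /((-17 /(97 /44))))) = -1627648 /171011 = -9.52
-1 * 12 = -12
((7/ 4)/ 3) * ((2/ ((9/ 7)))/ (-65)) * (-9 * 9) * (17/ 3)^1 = 833/ 130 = 6.41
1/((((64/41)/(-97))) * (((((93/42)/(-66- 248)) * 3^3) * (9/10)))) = 21853615/60264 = 362.63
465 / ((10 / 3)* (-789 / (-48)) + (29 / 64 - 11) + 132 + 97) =89280 / 52463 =1.70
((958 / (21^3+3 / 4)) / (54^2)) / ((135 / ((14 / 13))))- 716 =-716.00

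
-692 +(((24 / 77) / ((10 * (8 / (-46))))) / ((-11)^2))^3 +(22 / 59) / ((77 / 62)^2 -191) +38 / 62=-3724173492285022864089036 / 5386509103473923723375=-691.39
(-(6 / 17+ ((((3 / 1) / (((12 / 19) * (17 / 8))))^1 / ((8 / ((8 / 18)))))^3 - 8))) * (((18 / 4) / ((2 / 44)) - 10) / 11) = 2436968719 / 39397347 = 61.86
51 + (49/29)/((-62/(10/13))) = 595792/11687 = 50.98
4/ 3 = 1.33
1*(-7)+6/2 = -4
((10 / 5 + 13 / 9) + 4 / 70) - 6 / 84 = 2161 / 630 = 3.43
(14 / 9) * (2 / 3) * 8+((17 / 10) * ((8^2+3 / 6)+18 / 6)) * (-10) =-61517 / 54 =-1139.20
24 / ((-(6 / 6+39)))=-3 / 5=-0.60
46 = 46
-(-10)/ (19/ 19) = 10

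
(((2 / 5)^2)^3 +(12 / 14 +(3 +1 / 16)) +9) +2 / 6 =69599629 / 5250000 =13.26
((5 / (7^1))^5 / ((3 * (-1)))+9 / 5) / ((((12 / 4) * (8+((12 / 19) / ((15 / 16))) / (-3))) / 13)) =27056627 / 27933234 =0.97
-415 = -415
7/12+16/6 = 13/4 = 3.25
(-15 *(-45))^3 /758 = 307546875 /758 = 405734.66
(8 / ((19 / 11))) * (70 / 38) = 3080 / 361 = 8.53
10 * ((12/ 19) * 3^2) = 1080/ 19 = 56.84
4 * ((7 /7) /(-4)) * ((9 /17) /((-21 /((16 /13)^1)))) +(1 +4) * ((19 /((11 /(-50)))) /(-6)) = 3675709 /51051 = 72.00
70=70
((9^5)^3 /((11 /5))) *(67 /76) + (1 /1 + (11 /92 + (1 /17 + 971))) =6742162484433845262 /81719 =82504221593923.63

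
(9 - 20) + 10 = -1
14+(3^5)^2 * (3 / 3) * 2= 118112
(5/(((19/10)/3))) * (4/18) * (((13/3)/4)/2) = 325/342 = 0.95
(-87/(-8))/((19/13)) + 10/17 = 8.03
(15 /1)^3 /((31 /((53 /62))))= 178875 /1922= 93.07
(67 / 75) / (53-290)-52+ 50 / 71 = -64741307 / 1262025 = -51.30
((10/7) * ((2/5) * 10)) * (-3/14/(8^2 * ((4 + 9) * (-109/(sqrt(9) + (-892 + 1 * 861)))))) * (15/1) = -225/39676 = -0.01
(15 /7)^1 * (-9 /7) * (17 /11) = -2295 /539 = -4.26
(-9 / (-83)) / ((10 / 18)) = 81 / 415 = 0.20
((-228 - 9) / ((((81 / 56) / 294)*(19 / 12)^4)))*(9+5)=-13984653312 / 130321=-107309.28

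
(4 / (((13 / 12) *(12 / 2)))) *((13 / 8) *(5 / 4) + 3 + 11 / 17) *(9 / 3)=9267 / 884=10.48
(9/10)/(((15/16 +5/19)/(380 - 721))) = -466488/1825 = -255.61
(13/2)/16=13/32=0.41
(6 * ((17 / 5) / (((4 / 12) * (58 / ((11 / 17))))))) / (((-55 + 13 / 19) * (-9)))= 209 / 149640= 0.00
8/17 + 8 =144/17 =8.47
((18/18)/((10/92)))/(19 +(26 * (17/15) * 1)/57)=7866/16687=0.47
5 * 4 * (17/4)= 85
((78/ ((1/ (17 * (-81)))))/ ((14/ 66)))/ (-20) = 1772199/ 70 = 25317.13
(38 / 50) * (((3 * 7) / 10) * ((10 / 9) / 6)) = 133 / 450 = 0.30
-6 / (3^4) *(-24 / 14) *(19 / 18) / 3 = 76 / 1701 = 0.04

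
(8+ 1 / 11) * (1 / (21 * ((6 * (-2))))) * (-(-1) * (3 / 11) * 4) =-89 / 2541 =-0.04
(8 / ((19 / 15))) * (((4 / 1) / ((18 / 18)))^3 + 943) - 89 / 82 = 521431 / 82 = 6358.91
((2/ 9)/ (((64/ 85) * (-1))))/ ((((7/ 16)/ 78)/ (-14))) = 2210/ 3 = 736.67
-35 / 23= -1.52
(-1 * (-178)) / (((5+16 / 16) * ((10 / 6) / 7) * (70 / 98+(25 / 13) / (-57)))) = 3231501 / 17650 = 183.09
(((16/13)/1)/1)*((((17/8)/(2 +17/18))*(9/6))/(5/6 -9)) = -5508/33761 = -0.16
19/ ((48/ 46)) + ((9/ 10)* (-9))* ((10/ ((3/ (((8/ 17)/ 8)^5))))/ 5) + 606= 106354387937/ 170382840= 624.21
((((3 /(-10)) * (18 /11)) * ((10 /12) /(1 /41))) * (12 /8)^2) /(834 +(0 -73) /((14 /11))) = -23247 /478412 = -0.05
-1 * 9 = -9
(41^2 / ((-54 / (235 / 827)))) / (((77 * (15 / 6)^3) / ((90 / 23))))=-632056 / 21969255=-0.03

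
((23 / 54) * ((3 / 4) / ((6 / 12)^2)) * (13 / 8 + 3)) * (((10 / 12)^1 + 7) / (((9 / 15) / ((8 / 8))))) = 199985 / 2592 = 77.15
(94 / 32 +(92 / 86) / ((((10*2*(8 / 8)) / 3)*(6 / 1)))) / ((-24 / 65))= -44187 / 5504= -8.03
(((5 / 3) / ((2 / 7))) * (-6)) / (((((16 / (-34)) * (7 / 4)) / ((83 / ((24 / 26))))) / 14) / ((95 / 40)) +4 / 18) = -21956571 / 139234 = -157.70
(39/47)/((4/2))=39/94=0.41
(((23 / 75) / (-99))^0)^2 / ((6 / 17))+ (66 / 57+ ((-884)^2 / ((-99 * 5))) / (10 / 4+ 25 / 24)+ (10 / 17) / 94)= -11065311703 / 25048650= -441.75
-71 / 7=-10.14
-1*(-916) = 916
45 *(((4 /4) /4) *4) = 45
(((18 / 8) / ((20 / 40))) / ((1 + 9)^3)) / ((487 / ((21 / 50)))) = 0.00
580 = 580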